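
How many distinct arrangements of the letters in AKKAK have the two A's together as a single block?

4

Treat the 2 copies of A as a single block. The multiset to arrange is then {AA, K, K, K}, 4 items in all.
That gives (4)!/(3!) = 4 arrangements.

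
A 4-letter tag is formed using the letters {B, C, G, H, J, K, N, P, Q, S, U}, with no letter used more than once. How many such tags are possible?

This is a permutation of 4 out of 11: P(11,4) = 11!/7!.
11 × 10 × 9 × 8 = 7920.

7920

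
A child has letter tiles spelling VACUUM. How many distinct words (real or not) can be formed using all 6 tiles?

360

The 6 letters of VACUUM have repeats: U appearing twice.
So there are 6! / (2!) = 360 distinguishable arrangements.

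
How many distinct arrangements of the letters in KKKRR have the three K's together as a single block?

3

Treat the 3 copies of K as a single block. The multiset to arrange is then {KKK, R, R}, 3 items in all.
That gives (3)!/(2!) = 3 arrangements.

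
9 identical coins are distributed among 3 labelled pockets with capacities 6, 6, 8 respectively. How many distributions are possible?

By stars and bars, unrestricted non-negative solutions to x_1+…+x_3 = 9 number C(9+2,2) = 55.
Subtract solutions that violate a single cap (substitute x_i' = x_i − (cap_i+1)): x_1 ≥ 7 gives C(4,2) = 6; x_2 ≥ 7 gives C(4,2) = 6; x_3 ≥ 9 gives C(2,2) = 1. Together 13.
No two caps can be exceeded simultaneously, so the pair terms are all 0.
By inclusion–exclusion the count is 55 − 13 + 0 = 42.

42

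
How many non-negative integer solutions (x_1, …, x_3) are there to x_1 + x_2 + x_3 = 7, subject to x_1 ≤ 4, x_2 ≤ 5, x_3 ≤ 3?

17

By stars and bars, unrestricted non-negative solutions to x_1+…+x_3 = 7 number C(7+2,2) = 36.
Subtract solutions that violate a single cap (substitute x_i' = x_i − (cap_i+1)): x_1 ≥ 5 gives C(4,2) = 6; x_2 ≥ 6 gives C(3,2) = 3; x_3 ≥ 4 gives C(5,2) = 10. Together 19.
No two caps can be exceeded simultaneously, so the pair terms are all 0.
By inclusion–exclusion the count is 36 − 19 + 0 = 17.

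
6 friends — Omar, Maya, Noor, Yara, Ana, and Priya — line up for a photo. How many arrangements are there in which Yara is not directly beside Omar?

480

There are 6! = 720 arrangements in all. If Yara and Omar are adjacent, merging them into one block gives 2·(5)! = 240 arrangements.
Complementary counting: 720 − 240 = 480.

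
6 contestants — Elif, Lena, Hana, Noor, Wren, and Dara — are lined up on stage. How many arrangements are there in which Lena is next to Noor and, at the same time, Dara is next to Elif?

96

Treat {Lena,Noor} as one block (2 orders) and {Dara,Elif} as another (2 orders).
That leaves 4 units to arrange: 2 × 2 × 4! = 4 × 24 = 96.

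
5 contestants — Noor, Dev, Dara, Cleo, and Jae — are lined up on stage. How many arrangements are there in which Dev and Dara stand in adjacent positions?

48

Glue Dev and Dara into one block (2 internal orders), leaving 4 units to arrange in a row.
So the count is 2·(4)! = 48.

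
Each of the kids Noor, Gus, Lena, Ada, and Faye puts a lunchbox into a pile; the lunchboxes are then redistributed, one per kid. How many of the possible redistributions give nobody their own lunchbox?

Let Aᵢ be the assignments in which kid i gets their own lunchbox. We want the size of the complement of A₁∪…∪A_5.
By inclusion–exclusion this is Σ_{j=0}^{5} (−1)^j C(5,j)·(5−j)!.
Computing: 120 − 120 + 60 − 20 + 5 − 1 = 44.

44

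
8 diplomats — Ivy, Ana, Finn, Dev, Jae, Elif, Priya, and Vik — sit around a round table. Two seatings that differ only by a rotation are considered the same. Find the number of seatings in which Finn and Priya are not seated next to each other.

Without the restriction there are (7)! = 5040 seatings.
Those with Finn next to Priya: fuse the pair into one unit and seat 7 units around a circle — 2·(6)! = 1440.
Subtracting, 5040 − 1440 = 3600.

3600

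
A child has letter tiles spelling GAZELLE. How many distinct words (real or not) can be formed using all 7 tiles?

1260

The 7 letters of GAZELLE have repeats: E appearing twice and L appearing twice.
So there are 7! / (2!·2!) = 1260 distinguishable arrangements.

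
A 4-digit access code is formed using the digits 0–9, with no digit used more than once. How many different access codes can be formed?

5040

This is a permutation of 4 out of 10: P(10,4) = 10!/6!.
10 × 9 × 8 × 7 = 5040.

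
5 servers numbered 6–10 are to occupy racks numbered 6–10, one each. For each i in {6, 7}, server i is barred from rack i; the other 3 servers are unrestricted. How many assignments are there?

78

Let Aᵢ (for i ∈ {6, 7}) be the placements that put server i in its forbidden rack. Any j of these fix j positions, leaving (5−j)! ways to fill the rest, and there are C(2,j) ways to pick which j.
By inclusion–exclusion, the number of valid placements is Σ_{j=0}^{2} (−1)^j C(2,j)·(5−j)!.
Computing: 120 − 48 + 6 = 78.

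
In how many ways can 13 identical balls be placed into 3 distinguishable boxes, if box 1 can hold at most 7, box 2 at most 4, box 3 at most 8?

25

Ignoring the caps, the number of non-negative solutions to x_1+…+x_3 = 13 is C(15,2) = 105.
Subtract solutions that violate a single cap (substitute x_i' = x_i − (cap_i+1)): x_1 ≥ 8 gives C(7,2) = 21; x_2 ≥ 5 gives C(10,2) = 45; x_3 ≥ 9 gives C(6,2) = 15. Together 81.
Add back pairs where two caps are both exceeded: 1 + 0 + 0 = 1.
By inclusion–exclusion the count is 105 − 81 + 1 = 25.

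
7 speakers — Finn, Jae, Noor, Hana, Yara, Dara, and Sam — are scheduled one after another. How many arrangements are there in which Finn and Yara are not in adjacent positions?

3600

There are 7! = 5040 arrangements in all. If Finn and Yara are adjacent, merging them into one block gives 2·(6)! = 1440 arrangements.
Complementary counting: 5040 − 1440 = 3600.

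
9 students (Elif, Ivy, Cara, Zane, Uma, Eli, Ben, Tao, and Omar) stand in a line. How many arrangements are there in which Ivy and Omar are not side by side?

There are 9! = 362880 arrangements in all. If Ivy and Omar are adjacent, merging them into one block gives 2·(8)! = 80640 arrangements.
So 362880 − 80640 = 282240 arrangements keep them apart.

282240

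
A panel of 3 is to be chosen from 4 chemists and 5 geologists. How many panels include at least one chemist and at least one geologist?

Unrestricted: C(9,3) = 84 ways to pick any 3 of the 9.
Subtract selections that omit an entire group: no chemists → C(5,3) = 10; no geologists → C(4,3) = 4.
Both groups omitted at once is impossible, so 84 − 14 = 70.

70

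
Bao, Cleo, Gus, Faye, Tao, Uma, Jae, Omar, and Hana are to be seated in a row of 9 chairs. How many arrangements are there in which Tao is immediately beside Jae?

Place the 7 others and the Tao-Jae pair as 8 objects in a line; the pair has 2 internal arrangements.
So the count is 2·(8)! = 80640.

80640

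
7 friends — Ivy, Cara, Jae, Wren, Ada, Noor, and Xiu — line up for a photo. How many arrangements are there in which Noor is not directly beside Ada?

There are 7! = 5040 arrangements in all. If Noor and Ada are adjacent, merging them into one block gives 2·(6)! = 1440 arrangements.
So 5040 − 1440 = 3600 arrangements keep them apart.

3600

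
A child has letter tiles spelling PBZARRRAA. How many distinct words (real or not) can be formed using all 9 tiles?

10080

The 9 letters of PBZARRRAA have repeats: A appearing 3 times and R appearing 3 times.
Dividing 9! = 362880 by 3!·3! = 36 for the repeated letters gives 10080.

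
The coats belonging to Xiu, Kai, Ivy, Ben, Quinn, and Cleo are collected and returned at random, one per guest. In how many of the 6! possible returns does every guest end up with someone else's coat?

265

Count assignments avoiding every fixed point. For any j of the 6 guests fixed to their own coat, the other 6−j can be arranged in (6−j)! ways.
By inclusion–exclusion this is Σ_{j=0}^{6} (−1)^j C(6,j)·(6−j)!.
Computing: 720 − 720 + 360 − 120 + 30 − 6 + 1 = 265.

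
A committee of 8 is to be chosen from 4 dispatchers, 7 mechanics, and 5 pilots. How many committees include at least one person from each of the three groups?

12201

Unrestricted: C(16,8) = 12870 ways to pick any 8 of the 16.
Selections missing a whole group: no dispatchers → C(12,8) = 495; no mechanics → C(9,8) = 9; no pilots → C(11,8) = 165.
Add back selections omitting two groups (i.e. drawn from a single group): C(4,8) + C(7,8) + C(5,8) = 0.
By inclusion–exclusion: 12870 − 669 + 0 = 12201.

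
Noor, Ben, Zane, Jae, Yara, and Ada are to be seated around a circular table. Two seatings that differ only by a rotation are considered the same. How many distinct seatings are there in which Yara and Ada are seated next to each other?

48

Glue Yara and Ada into a block (2 internal orders). Seating 5 units around a circle gives (4)! arrangements.
So 2 × (4)! = 2 × 24 = 48.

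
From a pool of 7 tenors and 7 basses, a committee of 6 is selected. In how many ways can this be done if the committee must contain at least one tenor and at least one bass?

With no constraint there are C(14,6) = 3003 possible selections.
Subtract selections that omit an entire group: no tenors → C(7,6) = 7; no basses → C(7,6) = 7.
Both groups omitted at once is impossible, so 3003 − 14 = 2989.

2989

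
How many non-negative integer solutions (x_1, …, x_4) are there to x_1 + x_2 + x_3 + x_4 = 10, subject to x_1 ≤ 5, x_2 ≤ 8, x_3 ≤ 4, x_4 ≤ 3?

112

Ignoring the caps, the number of non-negative solutions to x_1+…+x_4 = 10 is C(13,3) = 286.
Subtract solutions that violate a single cap (substitute x_i' = x_i − (cap_i+1)): x_1 ≥ 6 gives C(7,3) = 35; x_2 ≥ 9 gives C(4,3) = 4; x_3 ≥ 5 gives C(8,3) = 56; x_4 ≥ 4 gives C(9,3) = 84. Together 179.
Add back pairs where two caps are both exceeded: 0 + 0 + 1 + 0 + 0 + 4 = 5.
By inclusion–exclusion the count is 286 − 179 + 5 = 112.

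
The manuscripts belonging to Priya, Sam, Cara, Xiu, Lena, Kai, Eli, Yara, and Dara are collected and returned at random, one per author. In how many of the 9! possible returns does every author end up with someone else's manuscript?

Let Aᵢ be the assignments in which author i gets their own manuscript. We want the size of the complement of A₁∪…∪A_9.
By inclusion–exclusion this is Σ_{j=0}^{9} (−1)^j C(9,j)·(9−j)!.
Computing: 362880 − 362880 + 181440 − 60480 + 15120 − 3024 + 504 − 72 + 9 − 1 = 133496.

133496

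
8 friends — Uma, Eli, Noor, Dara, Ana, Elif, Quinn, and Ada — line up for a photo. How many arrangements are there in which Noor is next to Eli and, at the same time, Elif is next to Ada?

Treat {Noor,Eli} as one block (2 orders) and {Elif,Ada} as another (2 orders).
That leaves 6 units to arrange: 2 × 2 × 6! = 4 × 720 = 2880.

2880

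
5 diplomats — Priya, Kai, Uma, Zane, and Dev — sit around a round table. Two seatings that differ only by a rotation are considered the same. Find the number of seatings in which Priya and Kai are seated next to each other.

12

Treat {Priya, Kai} as one unit (2 internal orders) and seat the resulting 4 units around the table: (3)! circular arrangements.
So 2 × (3)! = 2 × 6 = 12.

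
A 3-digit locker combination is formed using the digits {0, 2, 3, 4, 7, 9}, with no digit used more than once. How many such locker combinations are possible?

With no repetition, fill the 3 digits in order: 6 choices, then 5, down to 4.
That product is 6 × 5 × 4 = 120.

120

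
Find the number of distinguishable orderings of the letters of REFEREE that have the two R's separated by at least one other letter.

There are 7!/(4!·2!) = 105 arrangements of REFEREE in total.
Arrangements with the R's together: treat RR as one letter, giving (6)!/(4!) = 30.
Hence 105 − 30 = 75.

75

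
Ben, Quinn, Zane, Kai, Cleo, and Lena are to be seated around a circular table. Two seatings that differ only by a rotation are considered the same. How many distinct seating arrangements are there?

Seat Ben anywhere (absorbing the rotational symmetry), then permute the other 5: (5)! = 120.

120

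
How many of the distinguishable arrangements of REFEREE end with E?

60

Fix E in the last position and arrange the remaining 6 letters.
Those 6 letters have E appearing 3 times and R appearing twice, giving (6)!/(3!·2!) = 60.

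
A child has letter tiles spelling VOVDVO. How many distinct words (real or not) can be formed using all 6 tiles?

Letter multiplicities in VOVDVO: D×1, O×2, V×3.
So there are 6! / (3!·2!) = 60 distinguishable arrangements.

60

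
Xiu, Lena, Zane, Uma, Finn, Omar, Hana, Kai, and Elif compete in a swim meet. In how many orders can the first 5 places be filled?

There are 9 choices for 1st place, 8 for 2nd, and so on down to 5 for position 5.
That gives 9 × 8 × 7 × 6 × 5 = 15120.

15120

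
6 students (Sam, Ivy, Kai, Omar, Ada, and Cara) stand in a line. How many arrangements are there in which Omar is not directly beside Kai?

480

Of the 6! = 720 arrangements, those with Omar and Kai adjacent number 2 × 5! = 240 (treat the pair as a block with 2 internal orders).
Complementary counting: 720 − 240 = 480.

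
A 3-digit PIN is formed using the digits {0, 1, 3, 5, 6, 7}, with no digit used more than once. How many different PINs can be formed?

This is a permutation of 3 out of 6: P(6,3) = 6!/3!.
6 × 5 × 4 = 120.

120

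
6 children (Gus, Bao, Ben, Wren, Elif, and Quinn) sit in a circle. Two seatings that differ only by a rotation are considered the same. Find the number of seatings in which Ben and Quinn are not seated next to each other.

72

All circular seatings of 6 people number (5)! = 120.
Those with Ben next to Quinn: fuse the pair into one unit and seat 5 units around a circle — 2·(4)! = 48.
Subtracting, 120 − 48 = 72.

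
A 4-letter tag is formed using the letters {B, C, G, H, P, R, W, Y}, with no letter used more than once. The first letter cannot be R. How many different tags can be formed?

The first letter has 8−1 = 7 choices (anything except R).
The remaining 3 letters are filled from the other 7 symbols without repetition: 7 × 6 × 5 = 210.
Total: 7 × 210 = 1470.

1470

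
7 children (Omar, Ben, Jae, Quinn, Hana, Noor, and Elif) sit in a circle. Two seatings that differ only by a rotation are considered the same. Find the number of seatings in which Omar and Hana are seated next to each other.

240

Treat {Omar, Hana} as one unit (2 internal orders) and seat the resulting 6 units around the table: (5)! circular arrangements.
So 2 × (5)! = 2 × 120 = 240.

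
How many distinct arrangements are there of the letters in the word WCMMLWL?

630

The 7 letters of WCMMLWL have repeats: L appearing twice, M appearing twice, and W appearing twice.
So there are 7! / (2!·2!·2!) = 630 distinguishable arrangements.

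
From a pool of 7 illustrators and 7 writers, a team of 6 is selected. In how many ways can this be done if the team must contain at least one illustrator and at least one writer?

2989

Total 6-person selections from all 14: C(14,6) = 3003.
Selections missing a whole group: no illustrators → C(7,6) = 7; no writers → C(7,6) = 7.
Both groups omitted at once is impossible, so 3003 − 14 = 2989.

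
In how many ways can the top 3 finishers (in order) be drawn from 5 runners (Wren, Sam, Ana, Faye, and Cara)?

60

This is an ordered selection of 3 from 5: P(5,3).
That gives 5 × 4 × 3 = 60.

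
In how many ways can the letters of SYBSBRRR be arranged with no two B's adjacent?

1260

Total arrangements of SYBSBRRR: 8!/(3!·2!·2!) = 1680.
Arrangements with the B's together: treat BB as one letter, giving (7)!/(3!·2!) = 420.
Subtracting, 1680 − 420 = 1260 arrangements keep the B's apart.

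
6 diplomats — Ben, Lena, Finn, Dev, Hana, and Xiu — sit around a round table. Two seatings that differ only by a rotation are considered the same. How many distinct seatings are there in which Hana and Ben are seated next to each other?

Glue Hana and Ben into a block (2 internal orders). Seating 5 units around a circle gives (4)! arrangements.
So 2 × (4)! = 2 × 24 = 48.

48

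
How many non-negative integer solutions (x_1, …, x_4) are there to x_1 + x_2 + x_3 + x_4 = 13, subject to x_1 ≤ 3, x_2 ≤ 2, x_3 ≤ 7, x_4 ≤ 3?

Without the upper bounds there are C(16,3) = 560 ways to split 13 among 4 variables.
Subtract solutions that violate a single cap (substitute x_i' = x_i − (cap_i+1)): x_1 ≥ 4 gives C(12,3) = 220; x_2 ≥ 3 gives C(13,3) = 286; x_3 ≥ 8 gives C(8,3) = 56; x_4 ≥ 4 gives C(12,3) = 220. Together 782.
Add back pairs where two caps are both exceeded: 84 + 4 + 56 + 10 + 84 + 4 = 242.
Subtract triples: 0 + 10 + 0 + 0 = 10.
By inclusion–exclusion the count is 560 − 782 + 242 − 10 = 10.

10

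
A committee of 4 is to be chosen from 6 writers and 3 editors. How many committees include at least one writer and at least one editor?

With no constraint there are C(9,4) = 126 possible selections.
Subtract selections that omit an entire group: no writers → C(3,4) = 0; no editors → C(6,4) = 15.
Both groups omitted at once is impossible, so 126 − 15 = 111.

111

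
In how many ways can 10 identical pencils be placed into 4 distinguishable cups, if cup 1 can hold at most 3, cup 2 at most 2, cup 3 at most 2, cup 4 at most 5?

Without the upper bounds there are C(13,3) = 286 ways to split 10 among 4 cups.
Subtract solutions that violate a single cap (substitute x_i' = x_i − (cap_i+1)): x_1 ≥ 4 gives C(9,3) = 84; x_2 ≥ 3 gives C(10,3) = 120; x_3 ≥ 3 gives C(10,3) = 120; x_4 ≥ 6 gives C(7,3) = 35. Together 359.
Add back pairs where two caps are both exceeded: 20 + 20 + 1 + 35 + 4 + 4 = 84.
Subtract triples: 1 + 0 + 0 + 0 = 1.
By inclusion–exclusion the count is 286 − 359 + 84 − 1 = 10.

10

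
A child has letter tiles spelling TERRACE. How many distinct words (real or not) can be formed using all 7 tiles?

Letter multiplicities in TERRACE: A×1, C×1, E×2, R×2, T×1.
So there are 7! / (2!·2!) = 1260 distinguishable arrangements.

1260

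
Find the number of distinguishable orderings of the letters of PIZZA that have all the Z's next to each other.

Treat the 2 copies of Z as a single block. The multiset to arrange is then {ZZ, A, I, P}, 4 items in all.
All 4 items are distinct, so there are (4)! = 24 arrangements.

24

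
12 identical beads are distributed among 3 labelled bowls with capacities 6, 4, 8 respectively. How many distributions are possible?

25

By stars and bars, unrestricted non-negative solutions to x_1+…+x_3 = 12 number C(12+2,2) = 91.
Subtract solutions that violate a single cap (substitute x_i' = x_i − (cap_i+1)): x_1 ≥ 7 gives C(7,2) = 21; x_2 ≥ 5 gives C(9,2) = 36; x_3 ≥ 9 gives C(5,2) = 10. Together 67.
Add back pairs where two caps are both exceeded: 1 + 0 + 0 = 1.
By inclusion–exclusion the count is 91 − 67 + 1 = 25.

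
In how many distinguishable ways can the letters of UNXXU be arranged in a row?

30

UNXXU has 5 letters with U appearing twice and X appearing twice.
Dividing 5! = 120 by 2!·2! = 4 for the repeated letters gives 30.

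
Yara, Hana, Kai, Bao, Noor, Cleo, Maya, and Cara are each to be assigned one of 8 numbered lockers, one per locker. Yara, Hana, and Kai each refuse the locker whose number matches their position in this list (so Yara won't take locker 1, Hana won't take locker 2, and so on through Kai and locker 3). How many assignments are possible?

Let Aᵢ (for i ∈ {1, 2, 3}) be the placements that put person i in their forbidden locker. Any j of these fix j positions, leaving (8−j)! ways to fill the rest, and there are C(3,j) ways to pick which j.
By inclusion–exclusion, the number of valid placements is Σ_{j=0}^{3} (−1)^j C(3,j)·(8−j)!.
Computing: 40320 − 15120 + 2160 − 120 = 27240.

27240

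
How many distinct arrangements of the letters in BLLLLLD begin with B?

6

Fix B in the first position and arrange the remaining 6 letters.
Those 6 letters have L appearing 5 times, giving (6)!/(5!) = 6.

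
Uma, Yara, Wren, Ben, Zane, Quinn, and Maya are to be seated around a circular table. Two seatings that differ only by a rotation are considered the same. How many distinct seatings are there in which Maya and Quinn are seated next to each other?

240

Glue Maya and Quinn into a block (2 internal orders). Seating 6 units around a circle gives (5)! arrangements.
So 2 × (5)! = 2 × 120 = 240.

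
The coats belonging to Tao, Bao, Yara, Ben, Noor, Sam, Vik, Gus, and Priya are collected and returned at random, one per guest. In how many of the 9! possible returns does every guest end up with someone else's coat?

This is the derangement count D_9: permutations of 9 items with no fixed point.
By inclusion–exclusion this is Σ_{j=0}^{9} (−1)^j C(9,j)·(9−j)!.
Computing: 362880 − 362880 + 181440 − 60480 + 15120 − 3024 + 504 − 72 + 9 − 1 = 133496.

133496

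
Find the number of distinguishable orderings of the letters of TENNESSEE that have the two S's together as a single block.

Treat the 2 copies of S as a single block. The multiset to arrange is then {SS, E, E, E, E, N, N, T}, 8 items in all.
That gives (8)!/(4!·2!) = 840 arrangements.

840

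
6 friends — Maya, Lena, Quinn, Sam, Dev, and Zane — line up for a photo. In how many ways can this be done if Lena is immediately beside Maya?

Treat {Lena, Maya} as a single unit. There are 5 units to order, and the pair itself can be ordered 2 ways.
So the count is 2·(5)! = 240.

240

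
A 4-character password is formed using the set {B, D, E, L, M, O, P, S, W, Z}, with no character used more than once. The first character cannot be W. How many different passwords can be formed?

The first character has 10−1 = 9 choices (anything except W).
The remaining 3 characters are filled from the other 9 symbols without repetition: 9 × 8 × 7 = 504.
Total: 9 × 504 = 4536.

4536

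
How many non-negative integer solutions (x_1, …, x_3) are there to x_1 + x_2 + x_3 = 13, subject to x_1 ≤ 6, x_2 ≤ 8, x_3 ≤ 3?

Without the upper bounds there are C(15,2) = 105 ways to split 13 among 3 variables.
Subtract solutions that violate a single cap (substitute x_i' = x_i − (cap_i+1)): x_1 ≥ 7 gives C(8,2) = 28; x_2 ≥ 9 gives C(6,2) = 15; x_3 ≥ 4 gives C(11,2) = 55. Together 98.
Add back pairs where two caps are both exceeded: 0 + 6 + 1 = 7.
By inclusion–exclusion the count is 105 − 98 + 7 = 14.

14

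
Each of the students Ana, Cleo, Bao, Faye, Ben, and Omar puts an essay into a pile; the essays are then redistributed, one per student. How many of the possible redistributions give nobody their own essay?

This is the derangement count D_6: permutations of 6 items with no fixed point.
By inclusion–exclusion this is Σ_{j=0}^{6} (−1)^j C(6,j)·(6−j)!.
Computing: 720 − 720 + 360 − 120 + 30 − 6 + 1 = 265.

265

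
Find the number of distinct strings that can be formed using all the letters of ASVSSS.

Letter multiplicities in ASVSSS: A×1, S×4, V×1.
Dividing 6! = 720 by 4! = 24 for the repeated letters gives 30.

30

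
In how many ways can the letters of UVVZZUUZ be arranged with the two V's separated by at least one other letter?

Total arrangements of UVVZZUUZ: 8!/(3!·3!·2!) = 560.
If the two V's are adjacent, glue them into one block, leaving 7 items to arrange: (7)!/(3!·3!) = 140 ways.
Hence 560 − 140 = 420.

420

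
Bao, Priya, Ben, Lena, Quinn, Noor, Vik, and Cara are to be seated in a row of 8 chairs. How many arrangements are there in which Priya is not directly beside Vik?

30240

Of the 8! = 40320 arrangements, those with Priya and Vik adjacent number 2 × 7! = 10080 (treat the pair as a block with 2 internal orders).
So 40320 − 10080 = 30240 arrangements keep them apart.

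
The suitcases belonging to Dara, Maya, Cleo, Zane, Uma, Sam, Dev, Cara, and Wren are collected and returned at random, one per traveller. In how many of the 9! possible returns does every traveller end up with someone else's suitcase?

133496

Let Aᵢ be the assignments in which traveller i gets their own suitcase. We want the size of the complement of A₁∪…∪A_9.
By inclusion–exclusion this is Σ_{j=0}^{9} (−1)^j C(9,j)·(9−j)!.
Computing: 362880 − 362880 + 181440 − 60480 + 15120 − 3024 + 504 − 72 + 9 − 1 = 133496.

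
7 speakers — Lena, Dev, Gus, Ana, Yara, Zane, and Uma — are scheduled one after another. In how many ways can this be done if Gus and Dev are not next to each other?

Of the 7! = 5040 arrangements, those with Gus and Dev adjacent number 2 × 6! = 1440 (treat the pair as a block with 2 internal orders).
Complementary counting: 5040 − 1440 = 3600.

3600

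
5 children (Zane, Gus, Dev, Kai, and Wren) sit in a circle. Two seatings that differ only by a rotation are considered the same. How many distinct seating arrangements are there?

Fix one person's seat to break rotational symmetry; the remaining 4 people can be arranged in (4)! = 24 ways.

24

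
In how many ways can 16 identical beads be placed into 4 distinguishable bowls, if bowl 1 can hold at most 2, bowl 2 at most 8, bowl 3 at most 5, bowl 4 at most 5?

By stars and bars, unrestricted non-negative solutions to x_1+…+x_4 = 16 number C(16+3,3) = 969.
Subtract solutions that violate a single cap (substitute x_i' = x_i − (cap_i+1)): x_1 ≥ 3 gives C(16,3) = 560; x_2 ≥ 9 gives C(10,3) = 120; x_3 ≥ 6 gives C(13,3) = 286; x_4 ≥ 6 gives C(13,3) = 286. Together 1252.
Add back pairs where two caps are both exceeded: 35 + 120 + 120 + 4 + 4 + 35 = 318.
Subtract triples: 0 + 0 + 4 + 0 = 4.
By inclusion–exclusion the count is 969 − 1252 + 318 − 4 = 31.

31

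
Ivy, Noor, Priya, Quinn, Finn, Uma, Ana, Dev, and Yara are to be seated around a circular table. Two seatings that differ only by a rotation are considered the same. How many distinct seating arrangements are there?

40320

Seat Ivy anywhere (absorbing the rotational symmetry), then permute the other 8: (8)! = 40320.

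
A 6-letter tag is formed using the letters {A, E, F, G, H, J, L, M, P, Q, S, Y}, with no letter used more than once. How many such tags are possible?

With no repetition, fill the 6 letters in order: 12 choices, then 11, down to 7.
That product is 12 × 11 × 10 × 9 × 8 × 7 = 665280.

665280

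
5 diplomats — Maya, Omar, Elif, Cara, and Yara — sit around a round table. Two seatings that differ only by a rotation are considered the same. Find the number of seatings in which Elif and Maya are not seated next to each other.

All circular seatings of 5 people number (4)! = 24.
Seatings with Elif beside Maya: treat them as a block with 2 internal orders, giving 2 × (3)! = 12.
Subtracting, 24 − 12 = 12.

12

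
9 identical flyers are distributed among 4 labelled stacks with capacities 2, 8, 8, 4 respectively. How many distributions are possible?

103

Ignoring the caps, the number of non-negative solutions to x_1+…+x_4 = 9 is C(12,3) = 220.
Subtract solutions that violate a single cap (substitute x_i' = x_i − (cap_i+1)): x_1 ≥ 3 gives C(9,3) = 84; x_2 ≥ 9 gives C(3,3) = 1; x_3 ≥ 9 gives C(3,3) = 1; x_4 ≥ 5 gives C(7,3) = 35. Together 121.
Add back pairs where two caps are both exceeded: 0 + 0 + 4 + 0 + 0 + 0 = 4.
By inclusion–exclusion the count is 220 − 121 + 4 = 103.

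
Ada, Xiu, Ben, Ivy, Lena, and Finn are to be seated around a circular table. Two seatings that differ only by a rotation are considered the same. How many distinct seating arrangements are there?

120

Fix one person's seat to break rotational symmetry; the remaining 5 people can be arranged in (5)! = 120 ways.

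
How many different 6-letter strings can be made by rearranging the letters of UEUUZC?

120

Letter multiplicities in UEUUZC: C×1, E×1, U×3, Z×1.
The number of distinct arrangements is 6!/(3!) = 720/6 = 120.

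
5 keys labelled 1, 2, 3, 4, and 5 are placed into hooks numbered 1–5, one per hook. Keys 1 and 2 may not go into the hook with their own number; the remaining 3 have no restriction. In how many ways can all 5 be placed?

78

Let Aᵢ (for i ∈ {1, 2}) be the placements that put key i in its forbidden hook. Any j of these fix j positions, leaving (5−j)! ways to fill the rest, and there are C(2,j) ways to pick which j.
By inclusion–exclusion, the number of valid placements is Σ_{j=0}^{2} (−1)^j C(2,j)·(5−j)!.
Computing: 120 − 48 + 6 = 78.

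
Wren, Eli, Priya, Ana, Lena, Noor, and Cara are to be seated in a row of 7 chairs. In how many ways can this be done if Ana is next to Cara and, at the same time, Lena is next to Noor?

480

Treat {Ana,Cara} as one block (2 orders) and {Lena,Noor} as another (2 orders).
That leaves 5 units to arrange: 2 × 2 × 5! = 4 × 120 = 480.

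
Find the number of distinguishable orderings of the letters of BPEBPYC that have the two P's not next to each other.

900

There are 7!/(2!·2!) = 1260 arrangements of BPEBPYC in total.
Arrangements with the P's together: treat PP as one letter, giving (6)!/(2!) = 360.
Subtracting, 1260 − 360 = 900 arrangements keep the P's apart.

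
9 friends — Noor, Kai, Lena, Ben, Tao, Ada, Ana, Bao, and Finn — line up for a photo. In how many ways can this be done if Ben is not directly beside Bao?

There are 9! = 362880 arrangements in all. If Ben and Bao are adjacent, merging them into one block gives 2·(8)! = 80640 arrangements.
So 362880 − 80640 = 282240 arrangements keep them apart.

282240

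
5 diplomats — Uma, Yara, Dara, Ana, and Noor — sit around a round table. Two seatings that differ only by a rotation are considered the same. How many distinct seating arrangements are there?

24

Around a circle, 5 distinct people have 5!/5 = (4)! = 24 rotationally distinct seatings.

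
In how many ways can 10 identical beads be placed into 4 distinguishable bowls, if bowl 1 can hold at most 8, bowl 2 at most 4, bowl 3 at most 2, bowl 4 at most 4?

71

Without the upper bounds there are C(13,3) = 286 ways to split 10 among 4 bowls.
Subtract solutions that violate a single cap (substitute x_i' = x_i − (cap_i+1)): x_1 ≥ 9 gives C(4,3) = 4; x_2 ≥ 5 gives C(8,3) = 56; x_3 ≥ 3 gives C(10,3) = 120; x_4 ≥ 5 gives C(8,3) = 56. Together 236.
Add back pairs where two caps are both exceeded: 0 + 0 + 0 + 10 + 1 + 10 = 21.
By inclusion–exclusion the count is 286 − 236 + 21 = 71.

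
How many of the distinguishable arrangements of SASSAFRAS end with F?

280

With the last slot taken by F, it remains to arrange the other 8 letters (SASSARAS).
Those 8 letters have A appearing 3 times and S appearing 4 times, giving (8)!/(4!·3!) = 280.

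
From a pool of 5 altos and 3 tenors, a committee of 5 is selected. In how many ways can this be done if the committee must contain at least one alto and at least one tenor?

55

Total 5-person selections from all 8: C(8,5) = 56.
Subtract selections that omit an entire group: no altos → C(3,5) = 0; no tenors → C(5,5) = 1.
Both groups omitted at once is impossible, so 56 − 1 = 55.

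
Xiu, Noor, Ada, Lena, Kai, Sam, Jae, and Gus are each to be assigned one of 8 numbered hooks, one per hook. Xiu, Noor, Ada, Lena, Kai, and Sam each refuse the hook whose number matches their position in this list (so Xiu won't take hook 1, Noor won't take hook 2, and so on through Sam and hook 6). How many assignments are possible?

Let Aᵢ (for 1 ≤ i ≤ 6) be the placements that put person i in their forbidden hook. Any j of these fix j positions, leaving (8−j)! ways to fill the rest, and there are C(6,j) ways to pick which j.
By inclusion–exclusion, the number of valid placements is Σ_{j=0}^{6} (−1)^j C(6,j)·(8−j)!.
Computing: 40320 − 30240 + 10800 − 2400 + 360 − 36 + 2 = 18806.

18806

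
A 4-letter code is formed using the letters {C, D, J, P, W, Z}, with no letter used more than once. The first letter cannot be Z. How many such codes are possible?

300

The first letter has 6−1 = 5 choices (anything except Z).
The remaining 3 letters are filled from the other 5 symbols without repetition: 5 × 4 × 3 = 60.
Total: 5 × 60 = 300.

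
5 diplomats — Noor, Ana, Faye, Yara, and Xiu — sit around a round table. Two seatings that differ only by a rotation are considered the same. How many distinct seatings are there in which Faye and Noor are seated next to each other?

Treat {Faye, Noor} as one unit (2 internal orders) and seat the resulting 4 units around the table: (3)! circular arrangements.
So 2 × (3)! = 2 × 6 = 12.

12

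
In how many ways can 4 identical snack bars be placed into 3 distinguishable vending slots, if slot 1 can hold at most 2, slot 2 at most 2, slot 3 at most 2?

Ignoring the caps, the number of non-negative solutions to x_1+…+x_3 = 4 is C(6,2) = 15.
Subtract solutions that violate a single cap (substitute x_i' = x_i − (cap_i+1)): x_1 ≥ 3 gives C(3,2) = 3; x_2 ≥ 3 gives C(3,2) = 3; x_3 ≥ 3 gives C(3,2) = 3. Together 9.
No two caps can be exceeded simultaneously, so the pair terms are all 0.
By inclusion–exclusion the count is 15 − 9 + 0 = 6.

6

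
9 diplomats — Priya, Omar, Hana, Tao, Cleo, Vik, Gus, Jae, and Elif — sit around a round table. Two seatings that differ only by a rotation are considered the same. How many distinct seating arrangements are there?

Seat Priya anywhere (absorbing the rotational symmetry), then permute the other 8: (8)! = 40320.

40320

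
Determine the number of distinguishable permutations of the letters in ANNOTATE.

5040

The 8 letters of ANNOTATE have repeats: A appearing twice, N appearing twice, and T appearing twice.
Dividing 8! = 40320 by 2!·2!·2! = 8 for the repeated letters gives 5040.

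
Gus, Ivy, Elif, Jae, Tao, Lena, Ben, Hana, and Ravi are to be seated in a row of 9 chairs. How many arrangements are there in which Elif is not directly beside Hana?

There are 9! = 362880 arrangements in all. If Elif and Hana are adjacent, merging them into one block gives 2·(8)! = 80640 arrangements.
Complementary counting: 362880 − 80640 = 282240.

282240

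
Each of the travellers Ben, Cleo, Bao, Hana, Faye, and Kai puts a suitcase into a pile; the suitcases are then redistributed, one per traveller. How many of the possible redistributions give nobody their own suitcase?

Count assignments avoiding every fixed point. For any j of the 6 travellers fixed to their own suitcase, the other 6−j can be arranged in (6−j)! ways.
By inclusion–exclusion this is Σ_{j=0}^{6} (−1)^j C(6,j)·(6−j)!.
Computing: 720 − 720 + 360 − 120 + 30 − 6 + 1 = 265.

265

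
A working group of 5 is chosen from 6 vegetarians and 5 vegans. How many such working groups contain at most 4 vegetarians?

456

Split by how many vegetarians are chosen (0 through 4).
Sum: C(6,0)·C(5,5) + C(6,1)·C(5,4) + C(6,2)·C(5,3) + C(6,3)·C(5,2) + C(6,4)·C(5,1) = 1 + 30 + 150 + 200 + 75 = 456.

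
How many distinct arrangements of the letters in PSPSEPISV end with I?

Fix I in the last position and arrange the remaining 8 letters.
Those 8 letters have P appearing 3 times and S appearing 3 times, giving (8)!/(3!·3!) = 1120.

1120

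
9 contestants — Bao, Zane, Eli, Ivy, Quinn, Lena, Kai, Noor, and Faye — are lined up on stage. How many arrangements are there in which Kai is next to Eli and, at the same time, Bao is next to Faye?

20160

Treat {Kai,Eli} as one block (2 orders) and {Bao,Faye} as another (2 orders).
That leaves 7 units to arrange: 2 × 2 × 7! = 4 × 5040 = 20160.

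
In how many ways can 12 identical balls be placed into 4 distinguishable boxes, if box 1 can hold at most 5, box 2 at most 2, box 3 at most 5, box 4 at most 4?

Ignoring the caps, the number of non-negative solutions to x_1+…+x_4 = 12 is C(15,3) = 455.
Subtract solutions that violate a single cap (substitute x_i' = x_i − (cap_i+1)): x_1 ≥ 6 gives C(9,3) = 84; x_2 ≥ 3 gives C(12,3) = 220; x_3 ≥ 6 gives C(9,3) = 84; x_4 ≥ 5 gives C(10,3) = 120. Together 508.
Add back pairs where two caps are both exceeded: 20 + 1 + 4 + 20 + 35 + 4 = 84.
By inclusion–exclusion the count is 455 − 508 + 84 = 31.

31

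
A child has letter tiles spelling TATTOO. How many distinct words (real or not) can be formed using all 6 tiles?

60

Letter multiplicities in TATTOO: A×1, O×2, T×3.
Dividing 6! = 720 by 3!·2! = 12 for the repeated letters gives 60.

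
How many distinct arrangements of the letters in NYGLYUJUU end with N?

Fix N in the last position and arrange the remaining 8 letters.
Those 8 letters have U appearing 3 times and Y appearing twice, giving (8)!/(3!·2!) = 3360.

3360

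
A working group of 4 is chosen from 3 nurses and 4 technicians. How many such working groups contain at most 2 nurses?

31

Split by how many nurses are chosen (0 through 2).
Sum: C(3,0)·C(4,4) + C(3,1)·C(4,3) + C(3,2)·C(4,2) = 1 + 12 + 18 = 31.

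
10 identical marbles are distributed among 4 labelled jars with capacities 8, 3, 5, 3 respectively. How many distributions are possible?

Ignoring the caps, the number of non-negative solutions to x_1+…+x_4 = 10 is C(13,3) = 286.
Subtract solutions that violate a single cap (substitute x_i' = x_i − (cap_i+1)): x_1 ≥ 9 gives C(4,3) = 4; x_2 ≥ 4 gives C(9,3) = 84; x_3 ≥ 6 gives C(7,3) = 35; x_4 ≥ 4 gives C(9,3) = 84. Together 207.
Add back pairs where two caps are both exceeded: 0 + 0 + 0 + 1 + 10 + 1 = 12.
By inclusion–exclusion the count is 286 − 207 + 12 = 91.

91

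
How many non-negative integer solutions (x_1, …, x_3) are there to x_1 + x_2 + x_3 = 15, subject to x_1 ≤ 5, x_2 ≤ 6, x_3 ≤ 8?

15

Ignoring the caps, the number of non-negative solutions to x_1+…+x_3 = 15 is C(17,2) = 136.
Subtract solutions that violate a single cap (substitute x_i' = x_i − (cap_i+1)): x_1 ≥ 6 gives C(11,2) = 55; x_2 ≥ 7 gives C(10,2) = 45; x_3 ≥ 9 gives C(8,2) = 28. Together 128.
Add back pairs where two caps are both exceeded: 6 + 1 + 0 = 7.
By inclusion–exclusion the count is 136 − 128 + 7 = 15.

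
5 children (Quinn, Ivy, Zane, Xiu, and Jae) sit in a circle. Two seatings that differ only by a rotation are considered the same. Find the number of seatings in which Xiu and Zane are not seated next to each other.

12

Without the restriction there are (4)! = 24 seatings.
Seatings with Xiu beside Zane: treat them as a block with 2 internal orders, giving 2 × (3)! = 12.
Subtracting, 24 − 12 = 12.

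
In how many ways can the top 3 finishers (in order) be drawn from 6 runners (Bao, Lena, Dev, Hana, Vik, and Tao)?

120

There are 6 choices for 1st place, 5 for 2nd, and 4 for 3rd.
That gives 6 × 5 × 4 = 120.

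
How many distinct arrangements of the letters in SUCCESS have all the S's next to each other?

60

Treat the 3 copies of S as a single block. The multiset to arrange is then {SSS, C, C, E, U}, 5 items in all.
That gives (5)!/(2!) = 60 arrangements.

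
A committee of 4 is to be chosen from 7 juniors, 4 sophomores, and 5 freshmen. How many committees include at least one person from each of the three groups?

910

With no constraint there are C(16,4) = 1820 possible selections.
Selections missing a whole group: no juniors → C(9,4) = 126; no sophomores → C(12,4) = 495; no freshmen → C(11,4) = 330.
Add back selections omitting two groups (i.e. drawn from a single group): C(7,4) + C(4,4) + C(5,4) = 41.
By inclusion–exclusion: 1820 − 951 + 41 = 910.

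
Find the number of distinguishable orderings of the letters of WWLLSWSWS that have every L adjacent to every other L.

Treat the 2 copies of L as a single block. The multiset to arrange is then {LL, S, S, S, W, W, W, W}, 8 items in all.
That gives (8)!/(4!·3!) = 280 arrangements.

280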